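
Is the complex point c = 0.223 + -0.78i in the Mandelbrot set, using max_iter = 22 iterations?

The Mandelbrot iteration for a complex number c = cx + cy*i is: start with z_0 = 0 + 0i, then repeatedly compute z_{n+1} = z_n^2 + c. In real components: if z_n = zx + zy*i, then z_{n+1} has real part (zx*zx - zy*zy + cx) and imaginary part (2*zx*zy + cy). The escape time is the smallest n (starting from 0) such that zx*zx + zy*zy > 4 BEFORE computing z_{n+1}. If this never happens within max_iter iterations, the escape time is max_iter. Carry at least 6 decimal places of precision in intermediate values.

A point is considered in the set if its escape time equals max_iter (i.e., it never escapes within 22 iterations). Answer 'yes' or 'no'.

z_0 = 0 + 0i, c = 0.2230 + -0.7800i
Iter 1: z = 0.2230 + -0.7800i, |z|^2 = 0.6581
Iter 2: z = -0.3357 + -1.1279i, |z|^2 = 1.3848
Iter 3: z = -0.9364 + -0.0228i, |z|^2 = 0.8774
Iter 4: z = 1.0994 + -0.7373i, |z|^2 = 1.7523
Iter 5: z = 0.8881 + -2.4011i, |z|^2 = 6.5542
Escaped at iteration 5

Answer: no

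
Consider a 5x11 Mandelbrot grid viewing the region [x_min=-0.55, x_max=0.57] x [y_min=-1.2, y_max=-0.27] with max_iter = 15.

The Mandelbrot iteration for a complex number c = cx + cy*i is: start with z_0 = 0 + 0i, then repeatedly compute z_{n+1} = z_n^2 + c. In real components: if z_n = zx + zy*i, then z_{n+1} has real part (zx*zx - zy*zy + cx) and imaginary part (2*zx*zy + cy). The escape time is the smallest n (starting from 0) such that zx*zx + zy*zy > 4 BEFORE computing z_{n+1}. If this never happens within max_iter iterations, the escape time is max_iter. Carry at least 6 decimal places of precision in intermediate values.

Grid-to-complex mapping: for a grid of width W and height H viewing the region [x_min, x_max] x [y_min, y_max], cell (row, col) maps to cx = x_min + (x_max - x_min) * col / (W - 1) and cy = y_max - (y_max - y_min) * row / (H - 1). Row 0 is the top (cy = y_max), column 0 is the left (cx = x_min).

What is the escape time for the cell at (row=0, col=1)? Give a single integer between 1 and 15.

Answer: 15

Derivation:
z_0 = 0 + 0i, c = -0.2700 + -0.2700i
Iter 1: z = -0.2700 + -0.2700i, |z|^2 = 0.1458
Iter 2: z = -0.2700 + -0.1242i, |z|^2 = 0.0883
Iter 3: z = -0.2125 + -0.2029i, |z|^2 = 0.0863
Iter 4: z = -0.2660 + -0.1837i, |z|^2 = 0.1045
Iter 5: z = -0.2330 + -0.1722i, |z|^2 = 0.0840
Iter 6: z = -0.2454 + -0.1897i, |z|^2 = 0.0962
Iter 7: z = -0.2458 + -0.1769i, |z|^2 = 0.0917
Iter 8: z = -0.2409 + -0.1830i, |z|^2 = 0.0915
Iter 9: z = -0.2455 + -0.1818i, |z|^2 = 0.0933
Iter 10: z = -0.2428 + -0.1807i, |z|^2 = 0.0916
Iter 11: z = -0.2437 + -0.1822i, |z|^2 = 0.0926
Iter 12: z = -0.2438 + -0.1812i, |z|^2 = 0.0923
Iter 13: z = -0.2434 + -0.1817i, |z|^2 = 0.0922
Iter 14: z = -0.2438 + -0.1816i, |z|^2 = 0.0924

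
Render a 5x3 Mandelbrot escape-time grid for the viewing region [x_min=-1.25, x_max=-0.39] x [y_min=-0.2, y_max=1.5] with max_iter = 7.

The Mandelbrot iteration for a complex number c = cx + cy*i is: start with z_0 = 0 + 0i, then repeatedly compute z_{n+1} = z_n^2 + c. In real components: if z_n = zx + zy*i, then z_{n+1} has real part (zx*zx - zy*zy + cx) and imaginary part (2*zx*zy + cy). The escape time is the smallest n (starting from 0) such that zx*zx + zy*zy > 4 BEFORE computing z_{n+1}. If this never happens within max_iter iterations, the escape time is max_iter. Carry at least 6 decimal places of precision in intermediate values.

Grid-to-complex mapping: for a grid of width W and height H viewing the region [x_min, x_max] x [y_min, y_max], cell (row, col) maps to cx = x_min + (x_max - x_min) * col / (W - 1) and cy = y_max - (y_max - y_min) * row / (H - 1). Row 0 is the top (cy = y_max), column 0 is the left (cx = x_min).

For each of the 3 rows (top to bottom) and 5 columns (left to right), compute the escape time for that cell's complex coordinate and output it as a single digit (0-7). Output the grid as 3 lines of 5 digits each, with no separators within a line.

(row=0, col=0): c = -1.2500 + 1.5000i → escape time 2
(row=0, col=1): c = -1.0350 + 1.5000i → escape time 2
(row=0, col=2): c = -0.8200 + 1.5000i → escape time 2
(row=0, col=3): c = -0.6050 + 1.5000i → escape time 2
(row=0, col=4): c = -0.3900 + 1.5000i → escape time 2
(row=1, col=0): c = -1.2500 + 0.6500i → escape time 3
(row=1, col=1): c = -1.0350 + 0.6500i → escape time 4
(row=1, col=2): c = -0.8200 + 0.6500i → escape time 5
(row=1, col=3): c = -0.6050 + 0.6500i → escape time 7
(row=1, col=4): c = -0.3900 + 0.6500i → escape time 7
(row=2, col=0): c = -1.2500 + -0.2000i → escape time 7
(row=2, col=1): c = -1.0350 + -0.2000i → escape time 7
(row=2, col=2): c = -0.8200 + -0.2000i → escape time 7
(row=2, col=3): c = -0.6050 + -0.2000i → escape time 7
(row=2, col=4): c = -0.3900 + -0.2000i → escape time 7

Answer: 22222
34577
77777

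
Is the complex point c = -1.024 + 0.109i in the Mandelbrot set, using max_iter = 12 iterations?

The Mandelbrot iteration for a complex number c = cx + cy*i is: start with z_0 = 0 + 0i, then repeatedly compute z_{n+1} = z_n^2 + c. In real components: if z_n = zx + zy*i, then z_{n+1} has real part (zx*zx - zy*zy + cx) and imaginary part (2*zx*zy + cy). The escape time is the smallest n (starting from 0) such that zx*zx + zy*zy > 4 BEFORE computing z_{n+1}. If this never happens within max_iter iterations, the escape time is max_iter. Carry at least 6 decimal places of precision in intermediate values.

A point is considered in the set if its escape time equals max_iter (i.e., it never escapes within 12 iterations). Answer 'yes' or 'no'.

z_0 = 0 + 0i, c = -1.0240 + 0.1090i
Iter 1: z = -1.0240 + 0.1090i, |z|^2 = 1.0605
Iter 2: z = 0.0127 + -0.1142i, |z|^2 = 0.0132
Iter 3: z = -1.0369 + 0.1061i, |z|^2 = 1.0864
Iter 4: z = 0.0399 + -0.1110i, |z|^2 = 0.0139
Iter 5: z = -1.0347 + 0.1001i, |z|^2 = 1.0807
Iter 6: z = 0.0367 + -0.0982i, |z|^2 = 0.0110
Iter 7: z = -1.0323 + 0.1018i, |z|^2 = 1.0760
Iter 8: z = 0.0313 + -0.1012i, |z|^2 = 0.0112
Iter 9: z = -1.0333 + 0.1027i, |z|^2 = 1.0782
Iter 10: z = 0.0331 + -0.1032i, |z|^2 = 0.0117
Iter 11: z = -1.0335 + 0.1022i, |z|^2 = 1.0787
Did not escape in 12 iterations → in set

Answer: yes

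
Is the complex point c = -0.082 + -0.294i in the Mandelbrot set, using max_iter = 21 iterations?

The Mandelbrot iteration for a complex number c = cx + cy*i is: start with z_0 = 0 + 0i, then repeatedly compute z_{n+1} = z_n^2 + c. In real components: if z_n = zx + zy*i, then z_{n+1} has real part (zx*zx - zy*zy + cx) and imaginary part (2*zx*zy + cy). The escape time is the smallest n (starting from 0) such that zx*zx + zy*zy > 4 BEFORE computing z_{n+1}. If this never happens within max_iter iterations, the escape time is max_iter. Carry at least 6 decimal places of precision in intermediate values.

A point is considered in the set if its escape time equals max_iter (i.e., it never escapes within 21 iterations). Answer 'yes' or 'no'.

Answer: yes

Derivation:
z_0 = 0 + 0i, c = -0.0820 + -0.2940i
Iter 1: z = -0.0820 + -0.2940i, |z|^2 = 0.0932
Iter 2: z = -0.1617 + -0.2458i, |z|^2 = 0.0866
Iter 3: z = -0.1163 + -0.2145i, |z|^2 = 0.0595
Iter 4: z = -0.1145 + -0.2441i, |z|^2 = 0.0727
Iter 5: z = -0.1285 + -0.2381i, |z|^2 = 0.0732
Iter 6: z = -0.1222 + -0.2328i, |z|^2 = 0.0691
Iter 7: z = -0.1213 + -0.2371i, |z|^2 = 0.0709
Iter 8: z = -0.1235 + -0.2365i, |z|^2 = 0.0712
Iter 9: z = -0.1227 + -0.2356i, |z|^2 = 0.0705
Iter 10: z = -0.1225 + -0.2362i, |z|^2 = 0.0708
Iter 11: z = -0.1228 + -0.2362i, |z|^2 = 0.0708
Iter 12: z = -0.1227 + -0.2360i, |z|^2 = 0.0707
Iter 13: z = -0.1226 + -0.2361i, |z|^2 = 0.0708
Iter 14: z = -0.1227 + -0.2361i, |z|^2 = 0.0708
Iter 15: z = -0.1227 + -0.2361i, |z|^2 = 0.0708
Iter 16: z = -0.1227 + -0.2361i, |z|^2 = 0.0708
Iter 17: z = -0.1227 + -0.2361i, |z|^2 = 0.0708
Iter 18: z = -0.1227 + -0.2361i, |z|^2 = 0.0708
Iter 19: z = -0.1227 + -0.2361i, |z|^2 = 0.0708
Iter 20: z = -0.1227 + -0.2361i, |z|^2 = 0.0708
Did not escape in 21 iterations → in set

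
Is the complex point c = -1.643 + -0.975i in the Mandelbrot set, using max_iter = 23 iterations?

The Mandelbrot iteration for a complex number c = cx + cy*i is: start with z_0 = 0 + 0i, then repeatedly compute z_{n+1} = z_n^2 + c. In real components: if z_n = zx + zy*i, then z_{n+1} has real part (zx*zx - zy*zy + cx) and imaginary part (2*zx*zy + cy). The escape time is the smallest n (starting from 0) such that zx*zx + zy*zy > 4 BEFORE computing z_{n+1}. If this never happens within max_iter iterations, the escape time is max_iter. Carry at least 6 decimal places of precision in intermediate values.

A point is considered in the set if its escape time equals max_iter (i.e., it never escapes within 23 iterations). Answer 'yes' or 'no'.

Answer: no

Derivation:
z_0 = 0 + 0i, c = -1.6430 + -0.9750i
Iter 1: z = -1.6430 + -0.9750i, |z|^2 = 3.6501
Iter 2: z = 0.1058 + 2.2288i, |z|^2 = 4.9790
Escaped at iteration 2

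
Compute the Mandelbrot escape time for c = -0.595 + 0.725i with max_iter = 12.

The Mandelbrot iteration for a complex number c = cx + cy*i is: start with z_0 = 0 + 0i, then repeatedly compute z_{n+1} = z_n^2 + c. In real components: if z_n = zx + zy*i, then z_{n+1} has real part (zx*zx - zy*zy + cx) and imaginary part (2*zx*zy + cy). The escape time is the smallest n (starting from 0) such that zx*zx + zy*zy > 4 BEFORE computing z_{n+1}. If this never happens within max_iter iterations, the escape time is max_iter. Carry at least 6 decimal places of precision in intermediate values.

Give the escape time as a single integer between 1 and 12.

Answer: 6

Derivation:
z_0 = 0 + 0i, c = -0.5950 + 0.7250i
Iter 1: z = -0.5950 + 0.7250i, |z|^2 = 0.8797
Iter 2: z = -0.7666 + -0.1377i, |z|^2 = 0.6067
Iter 3: z = -0.0263 + 0.9362i, |z|^2 = 0.8772
Iter 4: z = -1.4708 + 0.6758i, |z|^2 = 2.6198
Iter 5: z = 1.1115 + -1.2628i, |z|^2 = 2.8301
Iter 6: z = -0.9541 + -2.0822i, |z|^2 = 5.2460
Escaped at iteration 6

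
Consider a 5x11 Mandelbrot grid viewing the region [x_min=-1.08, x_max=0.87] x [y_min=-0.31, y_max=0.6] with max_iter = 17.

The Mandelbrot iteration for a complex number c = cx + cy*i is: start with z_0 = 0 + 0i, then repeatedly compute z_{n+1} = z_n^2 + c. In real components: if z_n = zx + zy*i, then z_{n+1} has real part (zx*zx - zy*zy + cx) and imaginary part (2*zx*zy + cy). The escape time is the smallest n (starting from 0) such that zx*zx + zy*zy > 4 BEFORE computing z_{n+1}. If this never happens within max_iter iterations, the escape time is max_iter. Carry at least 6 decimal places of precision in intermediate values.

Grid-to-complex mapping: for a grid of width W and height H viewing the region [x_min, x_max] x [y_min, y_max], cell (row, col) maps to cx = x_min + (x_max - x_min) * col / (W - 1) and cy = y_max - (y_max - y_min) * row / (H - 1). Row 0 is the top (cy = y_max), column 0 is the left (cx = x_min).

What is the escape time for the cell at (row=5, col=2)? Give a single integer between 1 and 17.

Answer: 17

Derivation:
z_0 = 0 + 0i, c = -0.1050 + 0.1450i
Iter 1: z = -0.1050 + 0.1450i, |z|^2 = 0.0321
Iter 2: z = -0.1150 + 0.1146i, |z|^2 = 0.0263
Iter 3: z = -0.1049 + 0.1187i, |z|^2 = 0.0251
Iter 4: z = -0.1081 + 0.1201i, |z|^2 = 0.0261
Iter 5: z = -0.1077 + 0.1190i, |z|^2 = 0.0258
Iter 6: z = -0.1076 + 0.1193i, |z|^2 = 0.0258
Iter 7: z = -0.1077 + 0.1193i, |z|^2 = 0.0258
Iter 8: z = -0.1076 + 0.1193i, |z|^2 = 0.0258
Iter 9: z = -0.1076 + 0.1193i, |z|^2 = 0.0258
Iter 10: z = -0.1076 + 0.1193i, |z|^2 = 0.0258
Iter 11: z = -0.1076 + 0.1193i, |z|^2 = 0.0258
Iter 12: z = -0.1076 + 0.1193i, |z|^2 = 0.0258
Iter 13: z = -0.1076 + 0.1193i, |z|^2 = 0.0258
Iter 14: z = -0.1076 + 0.1193i, |z|^2 = 0.0258
Iter 15: z = -0.1076 + 0.1193i, |z|^2 = 0.0258
Iter 16: z = -0.1076 + 0.1193i, |z|^2 = 0.0258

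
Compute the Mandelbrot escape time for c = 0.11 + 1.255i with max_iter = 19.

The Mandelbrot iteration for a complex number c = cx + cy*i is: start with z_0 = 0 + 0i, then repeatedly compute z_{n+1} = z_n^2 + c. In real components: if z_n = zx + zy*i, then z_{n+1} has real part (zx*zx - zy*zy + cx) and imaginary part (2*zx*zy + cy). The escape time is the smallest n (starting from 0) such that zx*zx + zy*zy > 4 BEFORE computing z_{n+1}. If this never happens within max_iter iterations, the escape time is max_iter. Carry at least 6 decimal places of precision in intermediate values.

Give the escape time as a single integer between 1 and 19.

z_0 = 0 + 0i, c = 0.1100 + 1.2550i
Iter 1: z = 0.1100 + 1.2550i, |z|^2 = 1.5871
Iter 2: z = -1.4529 + 1.5311i, |z|^2 = 4.4553
Escaped at iteration 2

Answer: 2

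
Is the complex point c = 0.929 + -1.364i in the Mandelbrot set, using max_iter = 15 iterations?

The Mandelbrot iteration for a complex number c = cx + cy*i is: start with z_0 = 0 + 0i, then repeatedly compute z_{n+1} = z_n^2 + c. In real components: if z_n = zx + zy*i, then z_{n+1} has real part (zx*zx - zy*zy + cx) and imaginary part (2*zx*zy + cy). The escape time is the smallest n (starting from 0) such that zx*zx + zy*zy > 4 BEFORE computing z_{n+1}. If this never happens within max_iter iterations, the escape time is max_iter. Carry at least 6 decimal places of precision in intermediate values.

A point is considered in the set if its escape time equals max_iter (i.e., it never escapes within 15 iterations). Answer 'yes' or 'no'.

Answer: no

Derivation:
z_0 = 0 + 0i, c = 0.9290 + -1.3640i
Iter 1: z = 0.9290 + -1.3640i, |z|^2 = 2.7235
Iter 2: z = -0.0685 + -3.8983i, |z|^2 = 15.2015
Escaped at iteration 2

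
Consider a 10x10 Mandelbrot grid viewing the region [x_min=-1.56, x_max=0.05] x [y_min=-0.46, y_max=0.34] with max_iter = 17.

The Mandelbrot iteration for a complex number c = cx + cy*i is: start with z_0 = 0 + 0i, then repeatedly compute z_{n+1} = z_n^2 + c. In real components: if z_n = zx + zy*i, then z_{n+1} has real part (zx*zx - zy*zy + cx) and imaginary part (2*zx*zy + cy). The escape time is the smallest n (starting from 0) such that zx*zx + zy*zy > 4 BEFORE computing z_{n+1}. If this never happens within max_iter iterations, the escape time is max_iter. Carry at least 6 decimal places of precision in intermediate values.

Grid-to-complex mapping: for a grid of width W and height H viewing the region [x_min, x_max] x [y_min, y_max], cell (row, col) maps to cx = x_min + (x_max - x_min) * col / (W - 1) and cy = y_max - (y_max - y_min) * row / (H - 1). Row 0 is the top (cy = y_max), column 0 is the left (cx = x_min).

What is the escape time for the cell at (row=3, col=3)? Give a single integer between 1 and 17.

Answer: 17

Derivation:
z_0 = 0 + 0i, c = -1.0233 + 0.0733i
Iter 1: z = -1.0233 + 0.0733i, |z|^2 = 1.0526
Iter 2: z = 0.0185 + -0.0768i, |z|^2 = 0.0062
Iter 3: z = -1.0289 + 0.0705i, |z|^2 = 1.0636
Iter 4: z = 0.0303 + -0.0717i, |z|^2 = 0.0061
Iter 5: z = -1.0276 + 0.0690i, |z|^2 = 1.0606
Iter 6: z = 0.0278 + -0.0684i, |z|^2 = 0.0055
Iter 7: z = -1.0272 + 0.0695i, |z|^2 = 1.0601
Iter 8: z = 0.0271 + -0.0695i, |z|^2 = 0.0056
Iter 9: z = -1.0274 + 0.0696i, |z|^2 = 1.0605
Iter 10: z = 0.0274 + -0.0696i, |z|^2 = 0.0056
Iter 11: z = -1.0274 + 0.0695i, |z|^2 = 1.0604
Iter 12: z = 0.0274 + -0.0695i, |z|^2 = 0.0056
Iter 13: z = -1.0274 + 0.0695i, |z|^2 = 1.0604
Iter 14: z = 0.0274 + -0.0695i, |z|^2 = 0.0056
Iter 15: z = -1.0274 + 0.0695i, |z|^2 = 1.0604
Iter 16: z = 0.0274 + -0.0695i, |z|^2 = 0.0056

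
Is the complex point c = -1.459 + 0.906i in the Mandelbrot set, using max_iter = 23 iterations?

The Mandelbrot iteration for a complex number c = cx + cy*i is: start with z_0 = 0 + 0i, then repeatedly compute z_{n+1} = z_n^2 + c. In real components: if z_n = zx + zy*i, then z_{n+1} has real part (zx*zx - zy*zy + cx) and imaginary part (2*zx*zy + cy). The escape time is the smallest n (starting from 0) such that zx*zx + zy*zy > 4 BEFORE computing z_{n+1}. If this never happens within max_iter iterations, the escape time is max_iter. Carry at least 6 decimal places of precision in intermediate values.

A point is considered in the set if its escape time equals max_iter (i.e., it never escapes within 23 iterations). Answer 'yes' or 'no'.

Answer: no

Derivation:
z_0 = 0 + 0i, c = -1.4590 + 0.9060i
Iter 1: z = -1.4590 + 0.9060i, |z|^2 = 2.9495
Iter 2: z = -0.1512 + -1.7377i, |z|^2 = 3.0425
Iter 3: z = -4.4558 + 1.4313i, |z|^2 = 21.9027
Escaped at iteration 3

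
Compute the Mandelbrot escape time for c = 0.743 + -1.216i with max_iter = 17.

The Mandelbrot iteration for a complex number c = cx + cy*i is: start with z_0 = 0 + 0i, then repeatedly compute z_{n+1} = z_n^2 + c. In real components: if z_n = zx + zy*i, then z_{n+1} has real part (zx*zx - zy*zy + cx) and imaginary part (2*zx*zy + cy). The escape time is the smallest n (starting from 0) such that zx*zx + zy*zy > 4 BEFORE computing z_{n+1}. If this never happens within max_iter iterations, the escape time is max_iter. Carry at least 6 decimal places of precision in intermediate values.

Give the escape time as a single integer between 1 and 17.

z_0 = 0 + 0i, c = 0.7430 + -1.2160i
Iter 1: z = 0.7430 + -1.2160i, |z|^2 = 2.0307
Iter 2: z = -0.1836 + -3.0230i, |z|^2 = 9.1721
Escaped at iteration 2

Answer: 2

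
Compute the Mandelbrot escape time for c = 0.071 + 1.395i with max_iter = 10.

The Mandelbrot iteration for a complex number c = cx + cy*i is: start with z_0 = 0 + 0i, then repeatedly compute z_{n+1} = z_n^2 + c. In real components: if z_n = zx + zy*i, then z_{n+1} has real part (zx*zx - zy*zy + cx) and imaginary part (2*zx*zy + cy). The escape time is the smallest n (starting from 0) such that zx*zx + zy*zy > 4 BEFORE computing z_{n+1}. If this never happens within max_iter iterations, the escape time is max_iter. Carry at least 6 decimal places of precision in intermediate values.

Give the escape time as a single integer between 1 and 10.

z_0 = 0 + 0i, c = 0.0710 + 1.3950i
Iter 1: z = 0.0710 + 1.3950i, |z|^2 = 1.9511
Iter 2: z = -1.8700 + 1.5931i, |z|^2 = 6.0348
Escaped at iteration 2

Answer: 2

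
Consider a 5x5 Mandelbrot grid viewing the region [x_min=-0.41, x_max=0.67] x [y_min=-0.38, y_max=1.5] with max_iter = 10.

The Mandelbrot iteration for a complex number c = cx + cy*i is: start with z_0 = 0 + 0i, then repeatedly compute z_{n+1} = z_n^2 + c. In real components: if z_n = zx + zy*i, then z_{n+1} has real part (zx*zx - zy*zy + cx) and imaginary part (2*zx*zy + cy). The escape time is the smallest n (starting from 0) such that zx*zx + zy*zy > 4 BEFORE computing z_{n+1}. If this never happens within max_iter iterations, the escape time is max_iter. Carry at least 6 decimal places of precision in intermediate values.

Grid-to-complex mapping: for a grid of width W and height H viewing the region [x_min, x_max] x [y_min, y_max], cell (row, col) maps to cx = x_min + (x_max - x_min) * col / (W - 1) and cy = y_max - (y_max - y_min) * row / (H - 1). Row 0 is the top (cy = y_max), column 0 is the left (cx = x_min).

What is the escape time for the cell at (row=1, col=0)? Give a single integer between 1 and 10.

z_0 = 0 + 0i, c = -0.4100 + 1.0300i
Iter 1: z = -0.4100 + 1.0300i, |z|^2 = 1.2290
Iter 2: z = -1.3028 + 0.1854i, |z|^2 = 1.7317
Iter 3: z = 1.2529 + 0.5469i, |z|^2 = 1.8689
Iter 4: z = 0.8607 + 2.4005i, |z|^2 = 6.5031
Escaped at iteration 4

Answer: 4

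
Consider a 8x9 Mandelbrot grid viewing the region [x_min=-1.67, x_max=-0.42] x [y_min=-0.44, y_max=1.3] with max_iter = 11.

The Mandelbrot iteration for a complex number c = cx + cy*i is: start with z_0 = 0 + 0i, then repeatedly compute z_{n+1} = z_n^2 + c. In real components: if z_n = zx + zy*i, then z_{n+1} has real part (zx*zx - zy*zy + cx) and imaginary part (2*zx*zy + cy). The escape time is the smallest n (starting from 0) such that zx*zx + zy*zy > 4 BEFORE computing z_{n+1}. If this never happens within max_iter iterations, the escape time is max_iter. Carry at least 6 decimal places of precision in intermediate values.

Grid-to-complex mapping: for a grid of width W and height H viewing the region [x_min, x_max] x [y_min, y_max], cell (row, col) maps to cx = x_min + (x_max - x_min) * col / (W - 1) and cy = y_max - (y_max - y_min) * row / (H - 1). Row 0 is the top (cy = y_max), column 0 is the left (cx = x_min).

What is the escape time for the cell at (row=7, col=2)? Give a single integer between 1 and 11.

Answer: 7

Derivation:
z_0 = 0 + 0i, c = -1.3129 + -0.2225i
Iter 1: z = -1.3129 + -0.2225i, |z|^2 = 1.7731
Iter 2: z = 0.3612 + 0.3617i, |z|^2 = 0.2613
Iter 3: z = -1.3132 + 0.0388i, |z|^2 = 1.7260
Iter 4: z = 0.4102 + -0.3245i, |z|^2 = 0.2735
Iter 5: z = -1.2499 + -0.4887i, |z|^2 = 1.8011
Iter 6: z = 0.0106 + 0.9991i, |z|^2 = 0.9983
Iter 7: z = -2.3110 + -0.2013i, |z|^2 = 5.3811
Escaped at iteration 7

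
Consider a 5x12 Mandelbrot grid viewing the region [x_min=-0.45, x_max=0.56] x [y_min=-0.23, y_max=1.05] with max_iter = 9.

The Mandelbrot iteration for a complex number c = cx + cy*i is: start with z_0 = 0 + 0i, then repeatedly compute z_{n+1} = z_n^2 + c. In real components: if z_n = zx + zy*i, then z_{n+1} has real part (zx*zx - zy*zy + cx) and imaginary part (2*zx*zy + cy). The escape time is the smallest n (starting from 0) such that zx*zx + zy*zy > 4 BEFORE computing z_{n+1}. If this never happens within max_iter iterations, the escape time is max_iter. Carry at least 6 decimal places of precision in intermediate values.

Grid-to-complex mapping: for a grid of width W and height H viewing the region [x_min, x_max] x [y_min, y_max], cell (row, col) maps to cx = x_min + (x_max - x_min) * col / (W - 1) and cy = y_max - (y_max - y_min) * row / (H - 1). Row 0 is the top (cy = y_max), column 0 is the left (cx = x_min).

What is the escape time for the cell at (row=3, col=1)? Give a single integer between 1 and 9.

z_0 = 0 + 0i, c = -0.1975 + 0.7009i
Iter 1: z = -0.1975 + 0.7009i, |z|^2 = 0.5303
Iter 2: z = -0.6498 + 0.4240i, |z|^2 = 0.6020
Iter 3: z = 0.0449 + 0.1498i, |z|^2 = 0.0245
Iter 4: z = -0.2179 + 0.7144i, |z|^2 = 0.5578
Iter 5: z = -0.6603 + 0.3895i, |z|^2 = 0.5877
Iter 6: z = 0.0868 + 0.1865i, |z|^2 = 0.0423
Iter 7: z = -0.2247 + 0.7333i, |z|^2 = 0.5882
Iter 8: z = -0.6847 + 0.3713i, |z|^2 = 0.6067

Answer: 9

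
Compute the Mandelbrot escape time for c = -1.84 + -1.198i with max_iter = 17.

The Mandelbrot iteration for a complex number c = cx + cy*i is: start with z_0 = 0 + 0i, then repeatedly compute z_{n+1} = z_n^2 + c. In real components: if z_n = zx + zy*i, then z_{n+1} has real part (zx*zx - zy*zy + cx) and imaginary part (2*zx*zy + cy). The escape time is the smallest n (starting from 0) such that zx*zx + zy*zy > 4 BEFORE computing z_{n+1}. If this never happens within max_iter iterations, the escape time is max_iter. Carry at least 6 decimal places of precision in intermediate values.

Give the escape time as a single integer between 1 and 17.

z_0 = 0 + 0i, c = -1.8400 + -1.1980i
Iter 1: z = -1.8400 + -1.1980i, |z|^2 = 4.8208
Escaped at iteration 1

Answer: 1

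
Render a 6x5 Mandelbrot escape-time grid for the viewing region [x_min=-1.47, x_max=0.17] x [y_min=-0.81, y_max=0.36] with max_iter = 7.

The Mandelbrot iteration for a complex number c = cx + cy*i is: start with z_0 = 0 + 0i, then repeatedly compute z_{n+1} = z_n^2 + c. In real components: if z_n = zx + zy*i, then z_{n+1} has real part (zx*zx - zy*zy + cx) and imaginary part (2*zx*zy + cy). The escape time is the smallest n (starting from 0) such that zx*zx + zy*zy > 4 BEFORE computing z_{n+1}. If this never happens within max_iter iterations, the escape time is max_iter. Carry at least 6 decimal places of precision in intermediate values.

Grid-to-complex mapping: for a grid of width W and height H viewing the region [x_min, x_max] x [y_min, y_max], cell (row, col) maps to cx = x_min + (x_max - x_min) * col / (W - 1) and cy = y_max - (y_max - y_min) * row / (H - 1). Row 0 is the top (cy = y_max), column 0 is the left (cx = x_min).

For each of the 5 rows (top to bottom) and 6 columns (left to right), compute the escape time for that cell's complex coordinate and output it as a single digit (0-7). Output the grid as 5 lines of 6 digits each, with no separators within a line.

Answer: 477777
777777
577777
356777
334575

Derivation:
(row=0, col=0): c = -1.4700 + 0.3600i → escape time 4
(row=0, col=1): c = -1.1420 + 0.3600i → escape time 7
(row=0, col=2): c = -0.8140 + 0.3600i → escape time 7
(row=0, col=3): c = -0.4860 + 0.3600i → escape time 7
(row=0, col=4): c = -0.1580 + 0.3600i → escape time 7
(row=0, col=5): c = 0.1700 + 0.3600i → escape time 7
(row=1, col=0): c = -1.4700 + 0.0675i → escape time 7
(row=1, col=1): c = -1.1420 + 0.0675i → escape time 7
(row=1, col=2): c = -0.8140 + 0.0675i → escape time 7
(row=1, col=3): c = -0.4860 + 0.0675i → escape time 7
(row=1, col=4): c = -0.1580 + 0.0675i → escape time 7
(row=1, col=5): c = 0.1700 + 0.0675i → escape time 7
(row=2, col=0): c = -1.4700 + -0.2250i → escape time 5
(row=2, col=1): c = -1.1420 + -0.2250i → escape time 7
(row=2, col=2): c = -0.8140 + -0.2250i → escape time 7
(row=2, col=3): c = -0.4860 + -0.2250i → escape time 7
(row=2, col=4): c = -0.1580 + -0.2250i → escape time 7
(row=2, col=5): c = 0.1700 + -0.2250i → escape time 7
(row=3, col=0): c = -1.4700 + -0.5175i → escape time 3
(row=3, col=1): c = -1.1420 + -0.5175i → escape time 5
(row=3, col=2): c = -0.8140 + -0.5175i → escape time 6
(row=3, col=3): c = -0.4860 + -0.5175i → escape time 7
(row=3, col=4): c = -0.1580 + -0.5175i → escape time 7
(row=3, col=5): c = 0.1700 + -0.5175i → escape time 7
(row=4, col=0): c = -1.4700 + -0.8100i → escape time 3
(row=4, col=1): c = -1.1420 + -0.8100i → escape time 3
(row=4, col=2): c = -0.8140 + -0.8100i → escape time 4
(row=4, col=3): c = -0.4860 + -0.8100i → escape time 5
(row=4, col=4): c = -0.1580 + -0.8100i → escape time 7
(row=4, col=5): c = 0.1700 + -0.8100i → escape time 5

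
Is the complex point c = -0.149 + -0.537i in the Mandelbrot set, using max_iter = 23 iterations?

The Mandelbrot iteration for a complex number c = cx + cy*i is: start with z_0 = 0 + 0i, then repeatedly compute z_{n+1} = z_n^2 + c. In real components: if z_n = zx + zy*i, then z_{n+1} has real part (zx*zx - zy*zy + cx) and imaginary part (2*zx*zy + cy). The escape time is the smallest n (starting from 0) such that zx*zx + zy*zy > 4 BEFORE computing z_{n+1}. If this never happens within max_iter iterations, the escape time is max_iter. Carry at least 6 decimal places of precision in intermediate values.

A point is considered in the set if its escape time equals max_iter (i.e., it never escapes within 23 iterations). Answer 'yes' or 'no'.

Answer: yes

Derivation:
z_0 = 0 + 0i, c = -0.1490 + -0.5370i
Iter 1: z = -0.1490 + -0.5370i, |z|^2 = 0.3106
Iter 2: z = -0.4152 + -0.3770i, |z|^2 = 0.3145
Iter 3: z = -0.1187 + -0.2240i, |z|^2 = 0.0643
Iter 4: z = -0.1851 + -0.4838i, |z|^2 = 0.2683
Iter 5: z = -0.3488 + -0.3579i, |z|^2 = 0.2498
Iter 6: z = -0.1554 + -0.2873i, |z|^2 = 0.1067
Iter 7: z = -0.2074 + -0.4477i, |z|^2 = 0.2434
Iter 8: z = -0.3064 + -0.3513i, |z|^2 = 0.2173
Iter 9: z = -0.1785 + -0.3217i, |z|^2 = 0.1354
Iter 10: z = -0.2206 + -0.4221i, |z|^2 = 0.2269
Iter 11: z = -0.2785 + -0.3507i, |z|^2 = 0.2006
Iter 12: z = -0.1944 + -0.3416i, |z|^2 = 0.1545
Iter 13: z = -0.2279 + -0.4041i, |z|^2 = 0.2153
Iter 14: z = -0.2604 + -0.3528i, |z|^2 = 0.1923
Iter 15: z = -0.2057 + -0.3533i, |z|^2 = 0.1671
Iter 16: z = -0.2315 + -0.3917i, |z|^2 = 0.2070
Iter 17: z = -0.2488 + -0.3556i, |z|^2 = 0.1884
Iter 18: z = -0.2136 + -0.3600i, |z|^2 = 0.1752
Iter 19: z = -0.2330 + -0.3832i, |z|^2 = 0.2012
Iter 20: z = -0.2416 + -0.3584i, |z|^2 = 0.1868
Iter 21: z = -0.2191 + -0.3638i, |z|^2 = 0.1804
Iter 22: z = -0.2334 + -0.3776i, |z|^2 = 0.1970
Did not escape in 23 iterations → in set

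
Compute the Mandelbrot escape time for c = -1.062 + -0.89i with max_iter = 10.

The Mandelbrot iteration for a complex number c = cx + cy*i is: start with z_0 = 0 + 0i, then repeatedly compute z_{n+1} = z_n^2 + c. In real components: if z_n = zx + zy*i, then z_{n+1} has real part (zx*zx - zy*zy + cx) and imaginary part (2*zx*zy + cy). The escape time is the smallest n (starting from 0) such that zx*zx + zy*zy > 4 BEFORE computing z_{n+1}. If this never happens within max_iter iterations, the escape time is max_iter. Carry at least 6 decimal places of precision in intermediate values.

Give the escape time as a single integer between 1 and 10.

z_0 = 0 + 0i, c = -1.0620 + -0.8900i
Iter 1: z = -1.0620 + -0.8900i, |z|^2 = 1.9199
Iter 2: z = -0.7263 + 1.0004i, |z|^2 = 1.5282
Iter 3: z = -1.5353 + -2.3430i, |z|^2 = 7.8469
Escaped at iteration 3

Answer: 3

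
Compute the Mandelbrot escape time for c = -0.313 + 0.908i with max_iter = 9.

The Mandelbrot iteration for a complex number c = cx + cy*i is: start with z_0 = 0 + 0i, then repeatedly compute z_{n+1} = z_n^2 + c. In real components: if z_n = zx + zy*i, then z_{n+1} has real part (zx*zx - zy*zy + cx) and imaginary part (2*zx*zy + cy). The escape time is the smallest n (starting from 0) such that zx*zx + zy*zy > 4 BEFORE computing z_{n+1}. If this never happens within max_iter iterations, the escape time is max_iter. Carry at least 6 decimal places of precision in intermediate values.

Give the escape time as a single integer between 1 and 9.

Answer: 6

Derivation:
z_0 = 0 + 0i, c = -0.3130 + 0.9080i
Iter 1: z = -0.3130 + 0.9080i, |z|^2 = 0.9224
Iter 2: z = -1.0395 + 0.3396i, |z|^2 = 1.1959
Iter 3: z = 0.6522 + 0.2020i, |z|^2 = 0.4662
Iter 4: z = 0.0716 + 1.1715i, |z|^2 = 1.3775
Iter 5: z = -1.6803 + 1.0758i, |z|^2 = 3.9805
Iter 6: z = 1.3530 + -2.7071i, |z|^2 = 9.1591
Escaped at iteration 6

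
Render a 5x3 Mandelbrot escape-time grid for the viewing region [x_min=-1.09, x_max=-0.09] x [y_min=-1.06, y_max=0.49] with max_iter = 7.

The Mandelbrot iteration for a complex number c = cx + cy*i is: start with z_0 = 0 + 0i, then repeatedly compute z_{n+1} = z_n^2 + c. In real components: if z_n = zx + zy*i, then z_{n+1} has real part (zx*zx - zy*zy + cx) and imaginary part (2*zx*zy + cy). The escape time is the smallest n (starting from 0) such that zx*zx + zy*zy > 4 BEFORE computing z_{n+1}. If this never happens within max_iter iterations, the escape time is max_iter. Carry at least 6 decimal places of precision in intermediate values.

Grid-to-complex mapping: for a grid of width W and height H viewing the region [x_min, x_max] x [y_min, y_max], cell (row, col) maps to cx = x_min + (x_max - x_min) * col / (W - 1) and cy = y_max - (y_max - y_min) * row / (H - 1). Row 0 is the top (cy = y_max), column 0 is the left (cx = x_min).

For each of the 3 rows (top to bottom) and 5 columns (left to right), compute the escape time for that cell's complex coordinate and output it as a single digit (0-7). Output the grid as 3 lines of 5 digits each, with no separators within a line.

(row=0, col=0): c = -1.0900 + 0.4900i → escape time 5
(row=0, col=1): c = -0.8400 + 0.4900i → escape time 6
(row=0, col=2): c = -0.5900 + 0.4900i → escape time 7
(row=0, col=3): c = -0.3400 + 0.4900i → escape time 7
(row=0, col=4): c = -0.0900 + 0.4900i → escape time 7
(row=1, col=0): c = -1.0900 + -0.2850i → escape time 7
(row=1, col=1): c = -0.8400 + -0.2850i → escape time 7
(row=1, col=2): c = -0.5900 + -0.2850i → escape time 7
(row=1, col=3): c = -0.3400 + -0.2850i → escape time 7
(row=1, col=4): c = -0.0900 + -0.2850i → escape time 7
(row=2, col=0): c = -1.0900 + -1.0600i → escape time 3
(row=2, col=1): c = -0.8400 + -1.0600i → escape time 3
(row=2, col=2): c = -0.5900 + -1.0600i → escape time 3
(row=2, col=3): c = -0.3400 + -1.0600i → escape time 4
(row=2, col=4): c = -0.0900 + -1.0600i → escape time 6

Answer: 56777
77777
33346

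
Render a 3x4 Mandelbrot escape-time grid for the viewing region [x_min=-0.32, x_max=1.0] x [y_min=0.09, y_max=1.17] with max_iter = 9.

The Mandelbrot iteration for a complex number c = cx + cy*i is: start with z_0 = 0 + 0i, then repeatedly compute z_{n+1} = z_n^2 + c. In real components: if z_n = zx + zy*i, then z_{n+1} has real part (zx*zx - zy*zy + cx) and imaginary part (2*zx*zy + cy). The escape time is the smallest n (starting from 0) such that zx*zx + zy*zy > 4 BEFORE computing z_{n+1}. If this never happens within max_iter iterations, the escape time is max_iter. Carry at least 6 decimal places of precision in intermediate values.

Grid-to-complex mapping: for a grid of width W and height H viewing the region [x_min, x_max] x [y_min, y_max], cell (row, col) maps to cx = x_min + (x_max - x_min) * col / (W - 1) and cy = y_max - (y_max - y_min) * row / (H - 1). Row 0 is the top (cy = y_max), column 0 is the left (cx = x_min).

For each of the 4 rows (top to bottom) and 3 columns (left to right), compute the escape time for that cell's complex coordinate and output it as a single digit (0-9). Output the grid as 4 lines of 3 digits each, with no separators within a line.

Answer: 322
842
992
992

Derivation:
(row=0, col=0): c = -0.3200 + 1.1700i → escape time 3
(row=0, col=1): c = 0.3400 + 1.1700i → escape time 2
(row=0, col=2): c = 1.0000 + 1.1700i → escape time 2
(row=1, col=0): c = -0.3200 + 0.8100i → escape time 8
(row=1, col=1): c = 0.3400 + 0.8100i → escape time 4
(row=1, col=2): c = 1.0000 + 0.8100i → escape time 2
(row=2, col=0): c = -0.3200 + 0.4500i → escape time 9
(row=2, col=1): c = 0.3400 + 0.4500i → escape time 9
(row=2, col=2): c = 1.0000 + 0.4500i → escape time 2
(row=3, col=0): c = -0.3200 + 0.0900i → escape time 9
(row=3, col=1): c = 0.3400 + 0.0900i → escape time 9
(row=3, col=2): c = 1.0000 + 0.0900i → escape time 2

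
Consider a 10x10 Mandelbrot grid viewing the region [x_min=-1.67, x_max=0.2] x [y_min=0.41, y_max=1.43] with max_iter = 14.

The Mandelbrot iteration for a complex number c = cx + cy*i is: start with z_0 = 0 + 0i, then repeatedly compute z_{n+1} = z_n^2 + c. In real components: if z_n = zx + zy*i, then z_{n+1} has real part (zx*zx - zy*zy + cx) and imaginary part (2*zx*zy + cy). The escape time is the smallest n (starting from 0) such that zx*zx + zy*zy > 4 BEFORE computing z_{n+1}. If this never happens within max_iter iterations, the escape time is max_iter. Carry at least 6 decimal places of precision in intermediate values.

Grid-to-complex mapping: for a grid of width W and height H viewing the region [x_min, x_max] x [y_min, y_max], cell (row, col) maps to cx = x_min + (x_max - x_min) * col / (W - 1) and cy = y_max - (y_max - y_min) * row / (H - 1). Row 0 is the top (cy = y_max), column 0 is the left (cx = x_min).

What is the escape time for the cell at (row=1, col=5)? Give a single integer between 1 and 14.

Answer: 3

Derivation:
z_0 = 0 + 0i, c = -0.6311 + 1.3167i
Iter 1: z = -0.6311 + 1.3167i, |z|^2 = 2.1319
Iter 2: z = -1.9664 + -0.3453i, |z|^2 = 3.9860
Iter 3: z = 3.1165 + 2.6745i, |z|^2 = 16.8656
Escaped at iteration 3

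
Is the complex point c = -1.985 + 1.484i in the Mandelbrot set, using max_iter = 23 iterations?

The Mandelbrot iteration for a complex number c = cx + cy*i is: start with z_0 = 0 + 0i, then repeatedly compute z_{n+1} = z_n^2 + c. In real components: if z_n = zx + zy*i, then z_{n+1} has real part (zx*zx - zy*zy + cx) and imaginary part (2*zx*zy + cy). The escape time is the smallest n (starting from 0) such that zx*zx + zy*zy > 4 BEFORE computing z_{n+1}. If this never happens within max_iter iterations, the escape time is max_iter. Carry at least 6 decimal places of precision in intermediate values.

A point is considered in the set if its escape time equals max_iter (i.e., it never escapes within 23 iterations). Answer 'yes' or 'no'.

Answer: no

Derivation:
z_0 = 0 + 0i, c = -1.9850 + 1.4840i
Iter 1: z = -1.9850 + 1.4840i, |z|^2 = 6.1425
Escaped at iteration 1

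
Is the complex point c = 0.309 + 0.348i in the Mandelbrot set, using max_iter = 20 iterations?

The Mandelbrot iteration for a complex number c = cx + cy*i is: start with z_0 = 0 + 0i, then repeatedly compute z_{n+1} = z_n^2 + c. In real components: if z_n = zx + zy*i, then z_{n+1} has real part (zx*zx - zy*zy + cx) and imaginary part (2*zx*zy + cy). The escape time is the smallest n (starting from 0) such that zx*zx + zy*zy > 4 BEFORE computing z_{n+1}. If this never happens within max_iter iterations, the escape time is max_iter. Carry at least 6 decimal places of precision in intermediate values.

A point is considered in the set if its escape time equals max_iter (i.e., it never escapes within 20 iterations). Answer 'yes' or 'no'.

Answer: yes

Derivation:
z_0 = 0 + 0i, c = 0.3090 + 0.3480i
Iter 1: z = 0.3090 + 0.3480i, |z|^2 = 0.2166
Iter 2: z = 0.2834 + 0.5631i, |z|^2 = 0.3973
Iter 3: z = 0.0723 + 0.6671i, |z|^2 = 0.4503
Iter 4: z = -0.1308 + 0.4444i, |z|^2 = 0.2146
Iter 5: z = 0.1286 + 0.2317i, |z|^2 = 0.0702
Iter 6: z = 0.2718 + 0.4076i, |z|^2 = 0.2400
Iter 7: z = 0.2168 + 0.5696i, |z|^2 = 0.3714
Iter 8: z = 0.0315 + 0.5949i, |z|^2 = 0.3549
Iter 9: z = -0.0440 + 0.3855i, |z|^2 = 0.1506
Iter 10: z = 0.1623 + 0.3141i, |z|^2 = 0.1250
Iter 11: z = 0.2367 + 0.4500i, |z|^2 = 0.2585
Iter 12: z = 0.1625 + 0.5610i, |z|^2 = 0.3411
Iter 13: z = 0.0207 + 0.5304i, |z|^2 = 0.2817
Iter 14: z = 0.0281 + 0.3700i, |z|^2 = 0.1377
Iter 15: z = 0.1729 + 0.3688i, |z|^2 = 0.1659
Iter 16: z = 0.2029 + 0.4755i, |z|^2 = 0.2673
Iter 17: z = 0.1240 + 0.5410i, |z|^2 = 0.3080
Iter 18: z = 0.0317 + 0.4822i, |z|^2 = 0.2335
Iter 19: z = 0.0775 + 0.3786i, |z|^2 = 0.1494
Did not escape in 20 iterations → in set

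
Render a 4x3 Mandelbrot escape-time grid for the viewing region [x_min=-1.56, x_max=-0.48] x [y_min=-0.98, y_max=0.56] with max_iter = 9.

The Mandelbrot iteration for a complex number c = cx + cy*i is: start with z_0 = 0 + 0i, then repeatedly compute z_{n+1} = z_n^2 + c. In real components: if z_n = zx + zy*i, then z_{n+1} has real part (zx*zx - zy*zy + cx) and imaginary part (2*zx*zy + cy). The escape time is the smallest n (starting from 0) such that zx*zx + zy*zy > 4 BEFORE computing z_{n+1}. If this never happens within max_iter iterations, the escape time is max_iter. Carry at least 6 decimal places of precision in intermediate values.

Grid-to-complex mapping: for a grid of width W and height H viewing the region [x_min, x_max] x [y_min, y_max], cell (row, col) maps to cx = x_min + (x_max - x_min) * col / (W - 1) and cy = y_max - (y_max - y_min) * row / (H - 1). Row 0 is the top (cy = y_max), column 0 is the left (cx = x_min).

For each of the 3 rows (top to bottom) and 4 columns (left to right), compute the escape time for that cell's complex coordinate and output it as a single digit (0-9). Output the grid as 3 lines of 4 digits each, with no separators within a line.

(row=0, col=0): c = -1.5600 + 0.5600i → escape time 3
(row=0, col=1): c = -1.2000 + 0.5600i → escape time 4
(row=0, col=2): c = -0.8400 + 0.5600i → escape time 5
(row=0, col=3): c = -0.4800 + 0.5600i → escape time 9
(row=1, col=0): c = -1.5600 + -0.2100i → escape time 5
(row=1, col=1): c = -1.2000 + -0.2100i → escape time 9
(row=1, col=2): c = -0.8400 + -0.2100i → escape time 9
(row=1, col=3): c = -0.4800 + -0.2100i → escape time 9
(row=2, col=0): c = -1.5600 + -0.9800i → escape time 2
(row=2, col=1): c = -1.2000 + -0.9800i → escape time 3
(row=2, col=2): c = -0.8400 + -0.9800i → escape time 3
(row=2, col=3): c = -0.4800 + -0.9800i → escape time 4

Answer: 3459
5999
2334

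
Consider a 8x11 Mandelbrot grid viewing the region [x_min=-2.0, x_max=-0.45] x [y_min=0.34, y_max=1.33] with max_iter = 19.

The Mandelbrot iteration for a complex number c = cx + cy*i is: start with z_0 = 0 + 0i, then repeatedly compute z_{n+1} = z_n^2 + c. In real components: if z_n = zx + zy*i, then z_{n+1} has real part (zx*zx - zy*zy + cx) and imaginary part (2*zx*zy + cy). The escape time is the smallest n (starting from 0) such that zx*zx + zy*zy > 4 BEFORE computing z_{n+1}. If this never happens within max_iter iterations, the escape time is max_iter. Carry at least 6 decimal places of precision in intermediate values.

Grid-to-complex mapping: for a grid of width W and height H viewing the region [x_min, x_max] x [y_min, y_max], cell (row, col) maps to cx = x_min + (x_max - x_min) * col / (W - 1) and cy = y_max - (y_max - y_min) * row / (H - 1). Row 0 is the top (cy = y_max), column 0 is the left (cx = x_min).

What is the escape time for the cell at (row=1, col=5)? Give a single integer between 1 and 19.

z_0 = 0 + 0i, c = -0.8929 + 1.2310i
Iter 1: z = -0.8929 + 1.2310i, |z|^2 = 2.3126
Iter 2: z = -1.6110 + -0.9672i, |z|^2 = 3.5309
Iter 3: z = 0.7670 + 4.3474i, |z|^2 = 19.4883
Escaped at iteration 3

Answer: 3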